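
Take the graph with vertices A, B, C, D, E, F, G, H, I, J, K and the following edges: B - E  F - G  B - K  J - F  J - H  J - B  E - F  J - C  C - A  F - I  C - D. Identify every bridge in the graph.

The edges on the cycle J-B-E-F-J are not bridges since each lies on that cycle.
But removing C - D disconnects C from D; removing I - F disconnects I from F; removing G - F disconnects G from F; removing J - H disconnects J from H — these are bridges.
In total 7 edges are bridges.

A-C, B-K, C-D, C-J, F-G, F-I, H-J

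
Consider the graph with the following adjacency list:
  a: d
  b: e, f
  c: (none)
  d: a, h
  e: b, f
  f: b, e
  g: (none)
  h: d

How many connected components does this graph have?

c is isolated — a component by itself.
g is isolated — a component by itself.
Starting from a we can reach a, d, h. That is one component of size 3.
Starting from b we can reach b, e, f. That is one component of size 3.
Total: 4 components.

4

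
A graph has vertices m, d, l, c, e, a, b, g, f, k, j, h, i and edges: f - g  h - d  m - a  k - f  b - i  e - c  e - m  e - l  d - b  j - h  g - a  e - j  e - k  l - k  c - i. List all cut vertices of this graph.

e

Removing e increases the component count from 1 to 2, so e is a cut vertex.
By contrast removing h leaves 1 component; it is not a cut vertex. No other vertex is a cut vertex either.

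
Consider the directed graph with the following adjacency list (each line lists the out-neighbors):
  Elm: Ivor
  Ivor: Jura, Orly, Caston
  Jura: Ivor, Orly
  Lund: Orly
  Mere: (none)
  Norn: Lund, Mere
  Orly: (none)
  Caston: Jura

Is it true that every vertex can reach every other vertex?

There is no directed path from Norn to Caston, so the graph is not strongly connected.

No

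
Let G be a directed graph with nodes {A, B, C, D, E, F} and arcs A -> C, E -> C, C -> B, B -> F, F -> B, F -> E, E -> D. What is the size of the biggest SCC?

{B, C, E, F} are all mutually reachable — one SCC of size 4.
{A} is an SCC by itself.
{D} is an SCC by itself.
The largest has 4 vertices.

4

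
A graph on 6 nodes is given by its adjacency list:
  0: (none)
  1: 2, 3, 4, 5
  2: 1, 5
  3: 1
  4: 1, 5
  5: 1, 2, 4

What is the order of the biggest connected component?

5

0 is isolated — a component by itself.
Starting from 1 we can reach 1, 2, 3, 4, 5. That is one component of size 5.
The largest has 5 vertices.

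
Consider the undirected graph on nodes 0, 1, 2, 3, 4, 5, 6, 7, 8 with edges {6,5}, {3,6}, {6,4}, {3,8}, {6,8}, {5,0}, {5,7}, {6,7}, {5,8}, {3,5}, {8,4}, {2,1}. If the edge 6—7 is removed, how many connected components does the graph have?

2

6 and 7 are still connected via 6-5-7, so the component count stays at 2.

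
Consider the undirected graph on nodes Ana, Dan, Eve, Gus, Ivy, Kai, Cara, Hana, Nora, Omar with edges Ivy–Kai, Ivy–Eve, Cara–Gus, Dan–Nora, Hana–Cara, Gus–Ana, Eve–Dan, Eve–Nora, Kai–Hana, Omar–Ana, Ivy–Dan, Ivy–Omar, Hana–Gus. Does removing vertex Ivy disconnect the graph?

Deleting Ivy raises the number of components from 1 to 2, so Ivy is a cut vertex.

Yes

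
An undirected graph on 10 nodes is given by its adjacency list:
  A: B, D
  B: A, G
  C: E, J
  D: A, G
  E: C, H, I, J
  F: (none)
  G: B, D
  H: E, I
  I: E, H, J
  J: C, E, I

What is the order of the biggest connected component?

5

F is isolated — a component by itself.
Starting from A we can reach A, B, D, G. That is one component of size 4.
Starting from C we can reach C, E, H, I, J. That is one component of size 5.
The largest has 5 vertices.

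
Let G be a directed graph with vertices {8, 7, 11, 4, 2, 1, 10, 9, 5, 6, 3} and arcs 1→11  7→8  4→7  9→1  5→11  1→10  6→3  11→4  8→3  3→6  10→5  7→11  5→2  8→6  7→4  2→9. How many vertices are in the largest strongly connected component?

{1, 2, 5, 9, 10} are all mutually reachable — one SCC of size 5.
{4, 7, 11} are all mutually reachable — one SCC of size 3.
{3, 6} are all mutually reachable — one SCC of size 2.
{8} is an SCC by itself.
The largest has 5 vertices.

5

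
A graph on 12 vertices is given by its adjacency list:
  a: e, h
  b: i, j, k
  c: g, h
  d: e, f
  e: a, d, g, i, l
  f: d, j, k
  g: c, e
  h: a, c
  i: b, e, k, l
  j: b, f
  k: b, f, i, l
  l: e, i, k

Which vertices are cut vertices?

e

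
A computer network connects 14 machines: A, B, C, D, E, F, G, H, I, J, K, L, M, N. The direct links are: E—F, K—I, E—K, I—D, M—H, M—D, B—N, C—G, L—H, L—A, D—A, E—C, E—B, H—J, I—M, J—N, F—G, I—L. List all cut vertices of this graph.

E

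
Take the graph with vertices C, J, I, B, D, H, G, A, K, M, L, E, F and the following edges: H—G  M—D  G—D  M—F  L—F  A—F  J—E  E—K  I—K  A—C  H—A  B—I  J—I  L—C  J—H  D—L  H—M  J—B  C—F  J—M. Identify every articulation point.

Removing J increases the component count from 1 to 2, so J is a cut vertex.
By contrast removing A leaves 1 component; it is not a cut vertex. No other vertex is a cut vertex either.

J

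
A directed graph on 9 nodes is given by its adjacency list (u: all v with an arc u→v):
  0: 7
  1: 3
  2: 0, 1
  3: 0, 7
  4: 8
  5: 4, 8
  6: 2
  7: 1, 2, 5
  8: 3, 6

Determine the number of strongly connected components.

1

{0, 1, 2, 3, 4, 5, 6, 7, 8} are all mutually reachable — one SCC of size 9.
That gives 1 strongly connected component.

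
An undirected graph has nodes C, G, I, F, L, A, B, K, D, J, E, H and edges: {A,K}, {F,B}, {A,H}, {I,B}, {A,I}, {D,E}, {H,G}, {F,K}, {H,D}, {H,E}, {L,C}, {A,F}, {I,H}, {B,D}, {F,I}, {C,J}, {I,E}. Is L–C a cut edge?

Yes

Removing L–C leaves no path between L and C: the component count goes from 2 to 3. So it is a bridge.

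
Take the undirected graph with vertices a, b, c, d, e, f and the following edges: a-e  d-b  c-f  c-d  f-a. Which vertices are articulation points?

a, c, d, f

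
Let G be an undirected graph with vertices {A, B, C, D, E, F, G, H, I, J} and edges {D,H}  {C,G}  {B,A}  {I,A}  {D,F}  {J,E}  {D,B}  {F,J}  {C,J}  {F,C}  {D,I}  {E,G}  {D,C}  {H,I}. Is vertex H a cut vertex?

Deleting H leaves 1 component (was 1) (its neighbors D, I remain connected to each other), so H is not a cut vertex.

No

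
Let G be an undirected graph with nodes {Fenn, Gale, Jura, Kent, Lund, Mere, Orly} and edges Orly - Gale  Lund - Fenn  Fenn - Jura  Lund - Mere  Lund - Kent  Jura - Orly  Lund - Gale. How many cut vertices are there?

1

Removing Lund increases the component count from 1 to 3, so Lund is a cut vertex.
By contrast removing Kent leaves 1 component; it is not a cut vertex. No other vertex is a cut vertex either.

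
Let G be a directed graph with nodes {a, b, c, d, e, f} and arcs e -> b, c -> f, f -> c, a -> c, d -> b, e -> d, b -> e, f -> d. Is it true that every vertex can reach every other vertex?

There is no directed path from e to c, so the graph is not strongly connected.

No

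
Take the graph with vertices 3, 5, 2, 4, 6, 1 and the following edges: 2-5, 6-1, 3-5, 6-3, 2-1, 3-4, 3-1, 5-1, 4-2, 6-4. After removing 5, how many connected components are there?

With 5 gone, the remaining components are: {1, 2, 3, 4, 6}.
That is 1 component.

1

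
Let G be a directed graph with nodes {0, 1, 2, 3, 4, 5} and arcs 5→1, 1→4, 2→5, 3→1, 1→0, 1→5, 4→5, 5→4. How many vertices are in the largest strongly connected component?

3

{1, 4, 5} are all mutually reachable — one SCC of size 3.
{0} is an SCC by itself.
{3} is an SCC by itself.
{2} is an SCC by itself.
The largest has 3 vertices.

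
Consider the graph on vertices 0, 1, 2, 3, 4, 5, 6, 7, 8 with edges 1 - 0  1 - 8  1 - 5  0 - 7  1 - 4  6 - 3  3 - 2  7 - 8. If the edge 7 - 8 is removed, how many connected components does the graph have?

7 and 8 are still connected via 7-0-1-8, so the component count stays at 2.

2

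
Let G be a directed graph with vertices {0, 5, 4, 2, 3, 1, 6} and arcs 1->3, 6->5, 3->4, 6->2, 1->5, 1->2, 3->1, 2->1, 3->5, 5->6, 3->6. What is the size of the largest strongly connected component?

{1, 2, 3, 5, 6} are all mutually reachable — one SCC of size 5.
{0} is an SCC by itself.
{4} is an SCC by itself.
The largest has 5 vertices.

5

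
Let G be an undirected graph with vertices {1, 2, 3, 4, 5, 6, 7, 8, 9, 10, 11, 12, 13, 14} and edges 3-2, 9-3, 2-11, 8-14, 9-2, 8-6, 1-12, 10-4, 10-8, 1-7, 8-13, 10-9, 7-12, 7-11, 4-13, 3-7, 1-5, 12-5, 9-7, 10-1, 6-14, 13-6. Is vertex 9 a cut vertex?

No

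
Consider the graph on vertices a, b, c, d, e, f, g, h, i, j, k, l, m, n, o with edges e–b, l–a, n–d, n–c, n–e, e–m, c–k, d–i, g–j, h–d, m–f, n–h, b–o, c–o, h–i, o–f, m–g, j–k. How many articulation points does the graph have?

1

Removing n increases the component count from 2 to 3, so n is a cut vertex.
By contrast removing o leaves 2 components; it is not a cut vertex. No other vertex is a cut vertex either.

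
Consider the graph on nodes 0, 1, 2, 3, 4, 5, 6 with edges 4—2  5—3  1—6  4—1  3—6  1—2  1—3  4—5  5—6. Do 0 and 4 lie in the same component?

The component containing 0 is {0}, and 4 is not in it.

No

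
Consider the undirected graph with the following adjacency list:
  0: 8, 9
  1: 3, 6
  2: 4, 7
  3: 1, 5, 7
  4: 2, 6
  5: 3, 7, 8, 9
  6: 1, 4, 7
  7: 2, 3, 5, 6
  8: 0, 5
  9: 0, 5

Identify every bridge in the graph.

none

The edges on the cycle 5-3-1-6-4-2-7-5 are not bridges since each lies on that cycle.
Every edge lies on some cycle, so there are no bridges.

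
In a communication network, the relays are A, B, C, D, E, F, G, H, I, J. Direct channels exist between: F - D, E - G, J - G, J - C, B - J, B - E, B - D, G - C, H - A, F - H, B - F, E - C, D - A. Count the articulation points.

Removing B increases the component count from 2 to 3, so B is a cut vertex.
By contrast removing H leaves 2 components; it is not a cut vertex. No other vertex is a cut vertex either.

1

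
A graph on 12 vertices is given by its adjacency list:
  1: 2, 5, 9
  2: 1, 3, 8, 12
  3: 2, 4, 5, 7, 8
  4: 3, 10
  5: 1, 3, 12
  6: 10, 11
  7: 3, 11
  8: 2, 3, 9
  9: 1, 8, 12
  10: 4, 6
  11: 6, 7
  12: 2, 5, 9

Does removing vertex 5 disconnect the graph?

Deleting 5 leaves 1 component (was 1) (its neighbors 1, 3, 12 remain connected to each other), so 5 is not a cut vertex.

No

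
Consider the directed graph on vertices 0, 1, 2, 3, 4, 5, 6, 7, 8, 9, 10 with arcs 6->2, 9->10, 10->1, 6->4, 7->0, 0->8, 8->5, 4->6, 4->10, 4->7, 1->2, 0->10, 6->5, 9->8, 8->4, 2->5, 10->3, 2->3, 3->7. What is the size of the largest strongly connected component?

{0, 1, 2, 3, 4, 6, 7, 8, 10} are all mutually reachable — one SCC of size 9.
{5} is an SCC by itself.
{9} is an SCC by itself.
The largest has 9 vertices.

9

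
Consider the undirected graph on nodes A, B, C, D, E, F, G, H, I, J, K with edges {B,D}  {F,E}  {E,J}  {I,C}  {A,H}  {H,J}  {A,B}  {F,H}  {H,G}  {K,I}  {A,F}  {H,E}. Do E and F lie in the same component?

From E we can reach A, B, D, E, F, G, H, J, which includes F.

Yes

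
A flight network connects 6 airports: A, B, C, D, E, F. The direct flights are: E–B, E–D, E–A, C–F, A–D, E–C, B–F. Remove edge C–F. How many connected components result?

1

C and F are still connected via C-E-B-F, so the component count stays at 1.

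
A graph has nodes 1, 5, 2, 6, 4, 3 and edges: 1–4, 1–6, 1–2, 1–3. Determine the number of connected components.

5 is isolated — a component by itself.
Starting from 1 we can reach 1, 2, 3, 4, 6. That is one component of size 5.
Total: 2 components.

2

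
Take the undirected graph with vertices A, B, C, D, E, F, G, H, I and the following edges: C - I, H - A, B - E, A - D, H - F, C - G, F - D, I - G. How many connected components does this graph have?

Starting from B we can reach B, E. That is one component of size 2.
Starting from C we can reach C, G, I. That is one component of size 3.
Starting from A we can reach A, D, F, H. That is one component of size 4.
Total: 3 components.

3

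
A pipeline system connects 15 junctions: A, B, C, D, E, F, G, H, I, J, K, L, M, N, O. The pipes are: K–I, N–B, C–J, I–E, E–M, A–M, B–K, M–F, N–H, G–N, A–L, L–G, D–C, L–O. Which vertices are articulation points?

C, L, M, N

Removing C increases the component count from 2 to 3, so C is a cut vertex.
Removing L increases the component count from 2 to 3, so L is a cut vertex.
Removing M increases the component count from 2 to 3, so M is a cut vertex.
Likewise N is a cut vertex.
By contrast removing A leaves 2 components; it is not a cut vertex. No other vertex is a cut vertex either.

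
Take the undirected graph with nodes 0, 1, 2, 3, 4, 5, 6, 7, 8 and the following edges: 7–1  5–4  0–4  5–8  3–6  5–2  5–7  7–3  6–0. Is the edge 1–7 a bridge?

Yes

Removing 1–7 leaves no path between 1 and 7: the component count goes from 1 to 2. So it is a bridge.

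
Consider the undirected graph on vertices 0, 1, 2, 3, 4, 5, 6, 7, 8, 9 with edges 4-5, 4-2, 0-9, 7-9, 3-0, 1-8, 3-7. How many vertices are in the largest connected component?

4

6 is isolated — a component by itself.
Starting from 1 we can reach 1, 8. That is one component of size 2.
Starting from 2 we can reach 2, 4, 5. That is one component of size 3.
Starting from 0 we can reach 0, 3, 7, 9. That is one component of size 4.
The largest has 4 vertices.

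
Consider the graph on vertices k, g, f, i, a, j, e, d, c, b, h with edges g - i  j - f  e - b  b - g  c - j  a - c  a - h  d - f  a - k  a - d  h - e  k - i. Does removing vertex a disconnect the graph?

Yes

Deleting a raises the number of components from 1 to 2, so a is a cut vertex.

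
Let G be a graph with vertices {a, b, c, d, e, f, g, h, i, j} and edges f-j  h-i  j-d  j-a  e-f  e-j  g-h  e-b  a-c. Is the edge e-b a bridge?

Removing e-b leaves no path between e and b: the component count goes from 2 to 3. So it is a bridge.

Yes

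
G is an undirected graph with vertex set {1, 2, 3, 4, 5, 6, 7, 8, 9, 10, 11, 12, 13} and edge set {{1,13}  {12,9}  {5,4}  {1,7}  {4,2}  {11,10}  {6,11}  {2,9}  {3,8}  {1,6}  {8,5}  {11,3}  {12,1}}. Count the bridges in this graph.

3

The edges on the cycle 12-1-6-11-3-8-5-4-2-9-12 are not bridges since each lies on that cycle.
But removing 1 - 7 disconnects 1 from 7; removing 1 - 13 disconnects 1 from 13; removing 10 - 11 disconnects 10 from 11 — these are bridges.
That makes 3 bridges.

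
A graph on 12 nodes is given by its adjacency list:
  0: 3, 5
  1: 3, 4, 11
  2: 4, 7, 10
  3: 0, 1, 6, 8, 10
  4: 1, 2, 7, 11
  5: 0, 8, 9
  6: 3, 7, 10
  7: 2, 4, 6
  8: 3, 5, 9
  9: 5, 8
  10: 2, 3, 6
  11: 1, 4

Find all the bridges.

none

The edges on the cycle 8-9-5-8 are not bridges since each lies on that cycle.
Every edge lies on some cycle, so there are no bridges.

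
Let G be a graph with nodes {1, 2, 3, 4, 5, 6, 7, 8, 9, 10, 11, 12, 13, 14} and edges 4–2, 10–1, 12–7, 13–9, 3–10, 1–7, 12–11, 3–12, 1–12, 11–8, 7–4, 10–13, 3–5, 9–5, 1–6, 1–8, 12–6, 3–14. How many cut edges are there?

3

The edges on the cycle 3-10-1-8-11-12-3 are not bridges since each lies on that cycle.
But removing 4–2 disconnects 4 from 2; removing 4–7 disconnects 4 from 7; removing 3–14 disconnects 3 from 14 — these are bridges.
That makes 3 bridges.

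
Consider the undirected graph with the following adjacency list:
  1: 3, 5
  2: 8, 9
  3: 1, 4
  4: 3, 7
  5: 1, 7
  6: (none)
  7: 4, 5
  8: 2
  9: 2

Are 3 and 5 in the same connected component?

Yes

From 3 we can reach 1, 3, 4, 5, 7, which includes 5.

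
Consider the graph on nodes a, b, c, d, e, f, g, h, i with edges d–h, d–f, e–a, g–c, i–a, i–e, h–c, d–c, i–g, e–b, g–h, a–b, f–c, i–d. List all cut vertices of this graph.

i

Removing i increases the component count from 1 to 2, so i is a cut vertex.
By contrast removing a leaves 1 component; it is not a cut vertex. No other vertex is a cut vertex either.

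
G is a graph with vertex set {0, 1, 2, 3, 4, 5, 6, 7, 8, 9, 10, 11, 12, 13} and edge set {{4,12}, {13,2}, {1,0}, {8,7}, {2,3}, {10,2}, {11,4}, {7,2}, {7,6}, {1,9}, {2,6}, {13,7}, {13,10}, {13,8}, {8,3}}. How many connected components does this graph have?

5 is isolated — a component by itself.
Starting from 0 we can reach 0, 1, 9. That is one component of size 3.
Starting from 4 we can reach 4, 11, 12. That is one component of size 3.
Starting from 2 we can reach 2, 3, 6, 7, 8, 10, 13. That is one component of size 7.
Total: 4 components.

4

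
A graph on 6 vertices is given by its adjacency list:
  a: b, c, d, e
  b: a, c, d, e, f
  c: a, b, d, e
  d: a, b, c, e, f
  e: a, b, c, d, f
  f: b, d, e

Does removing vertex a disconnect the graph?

Deleting a leaves 1 component (was 1) (its neighbors b, c, d, e remain connected to each other), so a is not a cut vertex.

No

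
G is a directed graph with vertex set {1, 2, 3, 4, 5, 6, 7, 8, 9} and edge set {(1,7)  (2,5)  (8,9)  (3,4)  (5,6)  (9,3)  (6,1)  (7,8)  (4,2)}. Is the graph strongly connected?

Yes

From 4 we can reach every vertex (1, 2, 3, 4, 5, 6, 7, 8, 9), and every vertex can reach 4 (1, 2, 3, 4, 5, 6, 7, 8, 9). So the whole graph is one strongly connected component.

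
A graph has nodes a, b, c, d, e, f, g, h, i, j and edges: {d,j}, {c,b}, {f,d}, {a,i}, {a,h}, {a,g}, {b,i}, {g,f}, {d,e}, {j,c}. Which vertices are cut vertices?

Removing a increases the component count from 1 to 2, so a is a cut vertex.
Removing d increases the component count from 1 to 2, so d is a cut vertex.
By contrast removing h leaves 1 component; it is not a cut vertex. No other vertex is a cut vertex either.

a, d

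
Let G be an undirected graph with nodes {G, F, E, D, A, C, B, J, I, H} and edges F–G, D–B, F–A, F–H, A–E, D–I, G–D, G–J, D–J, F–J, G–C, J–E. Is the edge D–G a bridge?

After removing D–G, the path D-J-G still connects them, so the edge is not a bridge.

No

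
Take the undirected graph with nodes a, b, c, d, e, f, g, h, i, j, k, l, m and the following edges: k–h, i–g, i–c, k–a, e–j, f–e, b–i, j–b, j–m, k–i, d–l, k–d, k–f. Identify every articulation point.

d, i, j, k

Removing d increases the component count from 1 to 2, so d is a cut vertex.
Removing i increases the component count from 1 to 3, so i is a cut vertex.
Removing j increases the component count from 1 to 2, so j is a cut vertex.
Likewise k is a cut vertex.
By contrast removing f leaves 1 component; it is not a cut vertex. No other vertex is a cut vertex either.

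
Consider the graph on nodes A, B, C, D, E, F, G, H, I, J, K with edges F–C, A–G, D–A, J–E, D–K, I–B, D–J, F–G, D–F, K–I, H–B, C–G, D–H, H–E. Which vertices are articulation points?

D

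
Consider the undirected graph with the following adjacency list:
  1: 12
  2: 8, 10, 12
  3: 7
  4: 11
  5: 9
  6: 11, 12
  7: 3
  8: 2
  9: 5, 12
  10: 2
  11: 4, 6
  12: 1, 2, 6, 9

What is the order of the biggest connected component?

Starting from 3 we can reach 3, 7. That is one component of size 2.
Starting from 1 we can reach 1, 2, 4, 5, 6, 8, 9, 10, 11, 12. That is one component of size 10.
The largest has 10 vertices.

10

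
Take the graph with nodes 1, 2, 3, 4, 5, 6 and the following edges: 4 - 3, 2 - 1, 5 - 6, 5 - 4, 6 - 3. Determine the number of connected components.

Starting from 1 we can reach 1, 2. That is one component of size 2.
Starting from 3 we can reach 3, 4, 5, 6. That is one component of size 4.
Total: 2 components.

2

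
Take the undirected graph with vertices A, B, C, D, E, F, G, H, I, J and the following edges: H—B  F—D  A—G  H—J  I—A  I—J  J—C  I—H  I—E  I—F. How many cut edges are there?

The edges on the cycle I-H-J-I are not bridges since each lies on that cycle.
But removing F—D disconnects F from D; removing H—B disconnects H from B; removing J—C disconnects J from C; removing I—F disconnects I from F — these are bridges.
In total 7 edges are bridges.

7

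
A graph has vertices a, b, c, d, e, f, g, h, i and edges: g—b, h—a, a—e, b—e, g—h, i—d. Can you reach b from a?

Yes

From a we can reach a, b, e, g, h, which includes b.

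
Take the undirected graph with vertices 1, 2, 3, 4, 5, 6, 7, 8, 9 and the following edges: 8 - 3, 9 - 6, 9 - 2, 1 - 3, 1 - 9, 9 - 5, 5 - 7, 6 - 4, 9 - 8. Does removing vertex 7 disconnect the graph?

Deleting 7 leaves 1 component (was 1), so 7 is not a cut vertex.

No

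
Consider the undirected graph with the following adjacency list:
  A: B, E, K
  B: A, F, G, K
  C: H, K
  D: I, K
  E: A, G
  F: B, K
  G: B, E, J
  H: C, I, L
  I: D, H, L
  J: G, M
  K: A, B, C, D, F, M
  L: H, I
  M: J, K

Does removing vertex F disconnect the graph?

Deleting F leaves 1 component (was 1) (its neighbors B, K remain connected to each other), so F is not a cut vertex.

No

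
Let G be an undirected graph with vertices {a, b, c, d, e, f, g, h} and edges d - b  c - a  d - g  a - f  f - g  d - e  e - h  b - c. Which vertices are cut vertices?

Removing d increases the component count from 1 to 2, so d is a cut vertex.
Removing e increases the component count from 1 to 2, so e is a cut vertex.
By contrast removing a leaves 1 component; it is not a cut vertex. No other vertex is a cut vertex either.

d, e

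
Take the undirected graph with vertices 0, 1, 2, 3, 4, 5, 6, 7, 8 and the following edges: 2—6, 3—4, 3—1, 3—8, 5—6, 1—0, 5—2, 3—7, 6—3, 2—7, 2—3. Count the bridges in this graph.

4

The edges on the cycle 2-6-3-2 are not bridges since each lies on that cycle.
But removing 1—0 disconnects 1 from 0; removing 4—3 disconnects 4 from 3; removing 8—3 disconnects 8 from 3; removing 1—3 disconnects 1 from 3 — these are bridges.
That makes 4 bridges.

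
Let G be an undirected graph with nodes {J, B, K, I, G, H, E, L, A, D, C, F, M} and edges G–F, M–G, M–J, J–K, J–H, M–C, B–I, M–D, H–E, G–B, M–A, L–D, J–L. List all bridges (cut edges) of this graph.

The edges on the cycle M-J-L-D-M are not bridges since each lies on that cycle.
But removing J–K disconnects J from K; removing G–F disconnects G from F; removing G–B disconnects G from B; removing H–E disconnects H from E — these are bridges.
In total 9 edges are bridges.

A-M, B-G, B-I, C-M, E-H, F-G, G-M, H-J, J-K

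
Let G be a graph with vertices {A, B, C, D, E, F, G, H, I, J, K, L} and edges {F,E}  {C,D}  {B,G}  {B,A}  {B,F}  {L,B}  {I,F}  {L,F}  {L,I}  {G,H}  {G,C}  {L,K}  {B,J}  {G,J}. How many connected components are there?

1

Starting from A we can reach A, B, C, D, E, F, G, H, I, J, K, L. That is one component of size 12.
Total: 1 component.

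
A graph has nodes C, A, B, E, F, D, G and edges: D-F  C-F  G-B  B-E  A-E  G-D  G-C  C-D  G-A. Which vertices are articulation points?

Removing G increases the component count from 1 to 2, so G is a cut vertex.
By contrast removing F leaves 1 component; it is not a cut vertex. No other vertex is a cut vertex either.

G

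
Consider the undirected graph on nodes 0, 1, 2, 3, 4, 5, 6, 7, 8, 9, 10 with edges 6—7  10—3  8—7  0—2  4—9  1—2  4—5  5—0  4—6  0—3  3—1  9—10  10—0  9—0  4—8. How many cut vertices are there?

1

Removing 4 increases the component count from 1 to 2, so 4 is a cut vertex.
By contrast removing 1 leaves 1 component; it is not a cut vertex. No other vertex is a cut vertex either.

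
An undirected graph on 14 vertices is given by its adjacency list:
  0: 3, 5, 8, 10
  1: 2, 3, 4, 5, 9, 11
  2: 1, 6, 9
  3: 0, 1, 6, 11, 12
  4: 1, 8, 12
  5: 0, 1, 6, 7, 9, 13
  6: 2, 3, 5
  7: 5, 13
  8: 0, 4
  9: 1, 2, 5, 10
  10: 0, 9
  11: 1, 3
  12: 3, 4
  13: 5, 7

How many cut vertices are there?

Removing 5 increases the component count from 1 to 2, so 5 is a cut vertex.
By contrast removing 12 leaves 1 component; it is not a cut vertex. No other vertex is a cut vertex either.

1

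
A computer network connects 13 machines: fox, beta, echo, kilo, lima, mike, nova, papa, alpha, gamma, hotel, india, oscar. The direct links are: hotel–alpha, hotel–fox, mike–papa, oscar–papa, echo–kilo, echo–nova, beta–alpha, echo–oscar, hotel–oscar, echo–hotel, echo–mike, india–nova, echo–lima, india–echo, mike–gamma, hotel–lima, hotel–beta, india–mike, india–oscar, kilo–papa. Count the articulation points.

2

Removing mike increases the component count from 1 to 2, so mike is a cut vertex.
Removing hotel increases the component count from 1 to 3, so hotel is a cut vertex.
By contrast removing alpha leaves 1 component; it is not a cut vertex. No other vertex is a cut vertex either.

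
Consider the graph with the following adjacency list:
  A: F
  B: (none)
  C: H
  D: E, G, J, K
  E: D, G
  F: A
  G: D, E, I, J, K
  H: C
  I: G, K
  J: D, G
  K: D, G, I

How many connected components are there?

B is isolated — a component by itself.
Starting from A we can reach A, F. That is one component of size 2.
Starting from C we can reach C, H. That is one component of size 2.
Starting from D we can reach D, E, G, I, J, K. That is one component of size 6.
Total: 4 components.

4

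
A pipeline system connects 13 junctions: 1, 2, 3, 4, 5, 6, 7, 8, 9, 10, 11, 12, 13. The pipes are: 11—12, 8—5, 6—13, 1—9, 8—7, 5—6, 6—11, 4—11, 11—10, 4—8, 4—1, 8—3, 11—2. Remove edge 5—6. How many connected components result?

5 and 6 are still connected via 5-8-4-11-6, so the component count stays at 1.

1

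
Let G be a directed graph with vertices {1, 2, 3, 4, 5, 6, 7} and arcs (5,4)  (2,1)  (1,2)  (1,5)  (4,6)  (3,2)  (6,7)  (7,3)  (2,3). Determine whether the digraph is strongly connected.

Yes

From 1 we can reach every vertex (1, 2, 3, 4, 5, 6, 7), and every vertex can reach 1 (1, 2, 3, 4, 5, 6, 7). So the whole graph is one strongly connected component.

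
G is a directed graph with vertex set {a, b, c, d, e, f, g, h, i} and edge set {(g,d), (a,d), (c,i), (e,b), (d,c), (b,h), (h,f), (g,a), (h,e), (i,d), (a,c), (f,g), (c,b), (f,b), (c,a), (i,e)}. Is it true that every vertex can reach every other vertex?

From d we can reach every vertex (a, b, c, d, e, f, g, h, i), and every vertex can reach d (a, b, c, d, e, f, g, h, i). So the whole graph is one strongly connected component.

Yes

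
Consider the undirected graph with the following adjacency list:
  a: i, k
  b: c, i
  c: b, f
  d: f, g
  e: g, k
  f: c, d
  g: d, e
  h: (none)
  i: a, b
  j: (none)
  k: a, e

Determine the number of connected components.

3

j is isolated — a component by itself.
h is isolated — a component by itself.
Starting from a we can reach a, b, c, d, e, f, g, i, k. That is one component of size 9.
Total: 3 components.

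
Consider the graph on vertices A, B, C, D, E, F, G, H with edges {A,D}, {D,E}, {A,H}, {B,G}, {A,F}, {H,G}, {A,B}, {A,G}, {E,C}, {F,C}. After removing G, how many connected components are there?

1

With G gone, the remaining components are: {A, B, C, D, E, F, H}.
That is 1 component.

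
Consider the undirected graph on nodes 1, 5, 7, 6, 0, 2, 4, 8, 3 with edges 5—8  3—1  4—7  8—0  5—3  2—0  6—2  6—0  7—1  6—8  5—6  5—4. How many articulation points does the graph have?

Removing 5 increases the component count from 1 to 2, so 5 is a cut vertex.
By contrast removing 6 leaves 1 component; it is not a cut vertex. No other vertex is a cut vertex either.

1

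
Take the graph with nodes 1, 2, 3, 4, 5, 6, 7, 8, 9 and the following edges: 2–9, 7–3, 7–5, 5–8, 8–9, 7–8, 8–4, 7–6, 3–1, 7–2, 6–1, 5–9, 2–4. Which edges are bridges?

The edges on the cycle 7-6-1-3-7 are not bridges since each lies on that cycle.
Every edge lies on some cycle, so there are no bridges.

none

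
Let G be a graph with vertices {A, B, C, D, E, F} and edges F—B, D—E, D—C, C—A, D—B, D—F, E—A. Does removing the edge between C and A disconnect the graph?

After removing C—A, the path C-D-E-A still connects them, so the edge is not a bridge.

No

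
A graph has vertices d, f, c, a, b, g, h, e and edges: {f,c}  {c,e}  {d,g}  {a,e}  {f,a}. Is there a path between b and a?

The component containing b is {b}, and a is not in it.

No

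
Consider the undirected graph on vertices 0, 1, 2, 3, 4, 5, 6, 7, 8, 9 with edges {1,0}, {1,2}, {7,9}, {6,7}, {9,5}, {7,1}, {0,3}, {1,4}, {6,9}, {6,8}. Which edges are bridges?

0-1, 0-3, 1-2, 1-4, 1-7, 5-9, 6-8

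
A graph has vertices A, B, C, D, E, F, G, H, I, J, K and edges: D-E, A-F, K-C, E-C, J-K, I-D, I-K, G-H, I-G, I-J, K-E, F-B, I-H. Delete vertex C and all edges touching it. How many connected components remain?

With C gone, the remaining components are: {A, B, F}; {D, E, G, H, I, J, K}.
That is 2 components.

2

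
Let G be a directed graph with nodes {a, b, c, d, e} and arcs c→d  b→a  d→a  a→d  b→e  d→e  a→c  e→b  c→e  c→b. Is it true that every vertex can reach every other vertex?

From c we can reach every vertex (a, b, c, d, e), and every vertex can reach c (a, b, c, d, e). So the whole graph is one strongly connected component.

Yes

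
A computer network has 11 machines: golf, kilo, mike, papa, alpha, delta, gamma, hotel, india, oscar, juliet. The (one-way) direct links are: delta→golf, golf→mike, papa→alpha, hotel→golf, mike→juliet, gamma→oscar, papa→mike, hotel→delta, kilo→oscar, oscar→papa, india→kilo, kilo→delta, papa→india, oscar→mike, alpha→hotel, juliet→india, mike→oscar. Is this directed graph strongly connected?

No

There is no directed path from oscar to gamma, so the graph is not strongly connected.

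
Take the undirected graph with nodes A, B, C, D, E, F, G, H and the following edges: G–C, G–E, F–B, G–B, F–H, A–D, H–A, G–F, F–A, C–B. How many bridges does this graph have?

2

The edges on the cycle G-C-B-F-G are not bridges since each lies on that cycle.
But removing G–E disconnects G from E; removing D–A disconnects D from A — these are bridges.
That makes 2 bridges.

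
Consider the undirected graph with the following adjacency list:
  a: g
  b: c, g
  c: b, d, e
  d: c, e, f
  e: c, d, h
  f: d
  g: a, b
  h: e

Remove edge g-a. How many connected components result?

Before removal there is 1 component.
g-a is a bridge — removing it separates g's side from a's side.
After removal: 2 components.

2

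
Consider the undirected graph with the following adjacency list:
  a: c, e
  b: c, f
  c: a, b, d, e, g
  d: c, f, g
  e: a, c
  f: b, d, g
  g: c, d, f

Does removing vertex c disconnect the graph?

Deleting c raises the number of components from 1 to 2, so c is a cut vertex.

Yes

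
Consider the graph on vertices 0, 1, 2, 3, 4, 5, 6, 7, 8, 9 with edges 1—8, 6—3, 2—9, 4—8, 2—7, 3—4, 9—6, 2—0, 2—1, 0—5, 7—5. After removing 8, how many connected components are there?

With 8 gone, the remaining components are: {0, 1, 2, 3, 4, 5, 6, 7, 9}.
That is 1 component.

1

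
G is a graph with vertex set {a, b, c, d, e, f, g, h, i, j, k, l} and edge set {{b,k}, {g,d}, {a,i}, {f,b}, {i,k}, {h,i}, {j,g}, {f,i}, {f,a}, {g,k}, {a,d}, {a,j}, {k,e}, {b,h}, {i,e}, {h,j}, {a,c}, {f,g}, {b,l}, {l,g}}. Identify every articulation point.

Removing a increases the component count from 1 to 2, so a is a cut vertex.
By contrast removing i leaves 1 component; it is not a cut vertex. No other vertex is a cut vertex either.

a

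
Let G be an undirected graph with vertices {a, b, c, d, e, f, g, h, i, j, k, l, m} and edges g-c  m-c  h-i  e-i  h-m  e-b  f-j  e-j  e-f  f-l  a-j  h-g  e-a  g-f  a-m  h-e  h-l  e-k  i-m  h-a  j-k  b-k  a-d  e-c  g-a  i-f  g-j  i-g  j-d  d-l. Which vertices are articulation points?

none

Removing c, for instance, still leaves 1 component. No single vertex removal increases the component count — the graph has no articulation points.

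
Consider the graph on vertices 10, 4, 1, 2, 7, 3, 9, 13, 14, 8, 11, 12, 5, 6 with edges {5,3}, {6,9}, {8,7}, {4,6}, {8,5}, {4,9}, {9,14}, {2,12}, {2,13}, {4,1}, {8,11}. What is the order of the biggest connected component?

10 is isolated — a component by itself.
Starting from 2 we can reach 2, 12, 13. That is one component of size 3.
Starting from 3 we can reach 3, 5, 7, 8, 11. That is one component of size 5.
Starting from 1 we can reach 1, 4, 6, 9, 14. That is one component of size 5.
The largest has 5 vertices.

5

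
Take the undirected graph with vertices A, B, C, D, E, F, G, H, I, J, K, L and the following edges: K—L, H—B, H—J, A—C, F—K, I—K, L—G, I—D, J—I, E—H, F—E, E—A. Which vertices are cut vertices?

A, E, H, I, K, L

Removing A increases the component count from 1 to 2, so A is a cut vertex.
Removing E increases the component count from 1 to 2, so E is a cut vertex.
Removing H increases the component count from 1 to 2, so H is a cut vertex.
Likewise I, K, L are cut vertices.
By contrast removing J leaves 1 component; it is not a cut vertex. No other vertex is a cut vertex either.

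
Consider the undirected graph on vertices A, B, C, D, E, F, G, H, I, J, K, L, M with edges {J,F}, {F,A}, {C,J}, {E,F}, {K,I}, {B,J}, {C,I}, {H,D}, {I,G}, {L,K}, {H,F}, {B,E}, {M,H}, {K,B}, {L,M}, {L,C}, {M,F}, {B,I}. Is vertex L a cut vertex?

No

Deleting L leaves 1 component (was 1) (its neighbors C, K, M remain connected to each other), so L is not a cut vertex.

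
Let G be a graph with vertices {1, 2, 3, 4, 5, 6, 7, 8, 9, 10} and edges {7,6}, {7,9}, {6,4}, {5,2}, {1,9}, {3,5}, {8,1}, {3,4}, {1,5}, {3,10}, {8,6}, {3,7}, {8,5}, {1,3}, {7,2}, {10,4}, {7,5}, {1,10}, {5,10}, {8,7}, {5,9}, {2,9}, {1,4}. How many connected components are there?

1

Starting from 1 we can reach 1, 2, 3, 4, 5, 6, 7, 8, 9, 10. That is one component of size 10.
Total: 1 component.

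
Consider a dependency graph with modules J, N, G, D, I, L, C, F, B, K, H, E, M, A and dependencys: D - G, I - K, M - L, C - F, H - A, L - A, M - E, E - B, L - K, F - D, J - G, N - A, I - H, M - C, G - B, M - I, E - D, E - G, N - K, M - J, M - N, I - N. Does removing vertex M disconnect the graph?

Deleting M raises the number of components from 1 to 2, so M is a cut vertex.

Yes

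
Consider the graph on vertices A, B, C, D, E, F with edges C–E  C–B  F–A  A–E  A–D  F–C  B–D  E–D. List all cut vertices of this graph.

none

Removing A, for instance, still leaves 1 component. No single vertex removal increases the component count — the graph has no articulation points.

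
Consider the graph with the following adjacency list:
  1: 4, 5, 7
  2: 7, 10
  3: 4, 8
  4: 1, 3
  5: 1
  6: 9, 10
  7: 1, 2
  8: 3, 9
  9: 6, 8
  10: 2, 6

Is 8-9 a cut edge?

No

After removing 8-9, the path 8-3-4-1-7-2-10-6-9 still connects them, so the edge is not a bridge.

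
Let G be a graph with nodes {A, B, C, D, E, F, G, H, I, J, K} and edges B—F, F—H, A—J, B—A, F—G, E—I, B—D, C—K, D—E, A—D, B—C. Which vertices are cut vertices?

A, B, C, D, E, F

Removing A increases the component count from 1 to 2, so A is a cut vertex.
Removing B increases the component count from 1 to 3, so B is a cut vertex.
Removing C increases the component count from 1 to 2, so C is a cut vertex.
Likewise D, E, F are cut vertices.
By contrast removing H leaves 1 component; it is not a cut vertex. No other vertex is a cut vertex either.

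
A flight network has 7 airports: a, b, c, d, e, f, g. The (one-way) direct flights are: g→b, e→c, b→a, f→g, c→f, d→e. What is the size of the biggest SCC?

{g} is an SCC by itself.
{d} is an SCC by itself.
{a} is an SCC by itself.
{c} is an SCC by itself.
{e} is an SCC by itself.
(and 2 more singleton SCCs)
The largest has 1 vertex.

1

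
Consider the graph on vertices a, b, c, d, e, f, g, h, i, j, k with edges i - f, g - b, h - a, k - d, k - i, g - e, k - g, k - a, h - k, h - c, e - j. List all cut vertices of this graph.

Removing e increases the component count from 1 to 2, so e is a cut vertex.
Removing g increases the component count from 1 to 3, so g is a cut vertex.
Removing h increases the component count from 1 to 2, so h is a cut vertex.
Likewise i, k are cut vertices.
By contrast removing j leaves 1 component; it is not a cut vertex. No other vertex is a cut vertex either.

e, g, h, i, k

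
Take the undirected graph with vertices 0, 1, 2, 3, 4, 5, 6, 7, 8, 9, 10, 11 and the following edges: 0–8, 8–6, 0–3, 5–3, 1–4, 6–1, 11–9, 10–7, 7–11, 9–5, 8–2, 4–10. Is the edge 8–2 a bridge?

Removing 8–2 leaves no path between 8 and 2: the component count goes from 1 to 2. So it is a bridge.

Yes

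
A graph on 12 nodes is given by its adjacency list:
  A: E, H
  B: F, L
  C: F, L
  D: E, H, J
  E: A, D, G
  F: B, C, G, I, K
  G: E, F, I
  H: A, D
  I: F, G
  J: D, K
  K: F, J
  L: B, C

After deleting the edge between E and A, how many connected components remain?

E and A are still connected via E-D-H-A, so the component count stays at 1.

1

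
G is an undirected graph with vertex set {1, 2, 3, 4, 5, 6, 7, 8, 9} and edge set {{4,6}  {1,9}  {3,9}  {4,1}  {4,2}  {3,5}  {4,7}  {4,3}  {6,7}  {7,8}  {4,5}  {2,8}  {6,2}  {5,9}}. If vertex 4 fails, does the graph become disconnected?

Deleting 4 raises the number of components from 1 to 2, so 4 is a cut vertex.

Yes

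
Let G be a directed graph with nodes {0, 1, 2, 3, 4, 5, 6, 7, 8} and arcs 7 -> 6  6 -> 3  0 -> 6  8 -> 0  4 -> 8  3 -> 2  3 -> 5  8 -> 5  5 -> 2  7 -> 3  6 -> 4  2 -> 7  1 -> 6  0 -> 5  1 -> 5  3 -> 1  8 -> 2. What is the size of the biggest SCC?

9

{0, 1, 2, 3, 4, 5, 6, 7, 8} are all mutually reachable — one SCC of size 9.
The largest has 9 vertices.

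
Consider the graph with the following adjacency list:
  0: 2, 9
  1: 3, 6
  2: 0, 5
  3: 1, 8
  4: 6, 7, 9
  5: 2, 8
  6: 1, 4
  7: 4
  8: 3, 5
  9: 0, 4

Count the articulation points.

1

Removing 4 increases the component count from 1 to 2, so 4 is a cut vertex.
By contrast removing 8 leaves 1 component; it is not a cut vertex. No other vertex is a cut vertex either.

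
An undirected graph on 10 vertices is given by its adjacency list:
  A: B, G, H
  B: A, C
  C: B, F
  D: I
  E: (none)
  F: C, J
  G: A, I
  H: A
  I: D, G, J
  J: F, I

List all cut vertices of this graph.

A, I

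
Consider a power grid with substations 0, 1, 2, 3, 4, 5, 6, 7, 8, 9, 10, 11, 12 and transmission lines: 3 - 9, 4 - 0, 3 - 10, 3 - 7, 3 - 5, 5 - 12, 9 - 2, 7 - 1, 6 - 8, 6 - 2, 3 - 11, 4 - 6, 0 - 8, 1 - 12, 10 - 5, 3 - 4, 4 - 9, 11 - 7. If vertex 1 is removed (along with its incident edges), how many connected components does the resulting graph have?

1

With 1 gone, the remaining components are: {0, 2, 3, 4, 5, 6, 7, 8, 9, 10, 11, 12}.
That is 1 component.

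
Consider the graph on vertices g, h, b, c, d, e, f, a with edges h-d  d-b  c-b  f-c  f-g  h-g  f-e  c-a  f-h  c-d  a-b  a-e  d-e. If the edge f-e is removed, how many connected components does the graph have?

f and e are still connected via f-c-a-e, so the component count stays at 1.

1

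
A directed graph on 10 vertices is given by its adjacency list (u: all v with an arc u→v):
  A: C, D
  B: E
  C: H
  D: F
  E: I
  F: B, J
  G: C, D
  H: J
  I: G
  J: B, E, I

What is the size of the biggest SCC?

{B, C, D, E, F, G, H, I, J} are all mutually reachable — one SCC of size 9.
{A} is an SCC by itself.
The largest has 9 vertices.

9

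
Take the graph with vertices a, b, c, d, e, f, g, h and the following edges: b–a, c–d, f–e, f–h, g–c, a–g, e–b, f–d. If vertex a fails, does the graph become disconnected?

Deleting a leaves 1 component (was 1) (its neighbors b, g remain connected to each other), so a is not a cut vertex.

No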